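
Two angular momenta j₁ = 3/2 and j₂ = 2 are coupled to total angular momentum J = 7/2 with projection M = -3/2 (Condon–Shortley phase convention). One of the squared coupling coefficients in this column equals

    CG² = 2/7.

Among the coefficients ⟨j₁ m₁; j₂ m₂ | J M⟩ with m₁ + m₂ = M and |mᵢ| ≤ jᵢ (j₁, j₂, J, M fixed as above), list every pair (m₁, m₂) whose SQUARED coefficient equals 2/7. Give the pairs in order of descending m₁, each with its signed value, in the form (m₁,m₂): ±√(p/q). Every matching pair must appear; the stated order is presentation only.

(-3/2,0): +√(2/7)

Admissible pairs with m₁+m₂ = M = -3/2: (-3/2,0), (-1/2,-1), (1/2,-2)
  (m₁,m₂)=(1/2,-2): CG² = 1/7, CG = +√(1/7)
  (m₁,m₂)=(-1/2,-1): CG² = 4/7, CG = +√(4/7)
  (m₁,m₂)=(-3/2,0): CG² = 2/7, CG = +√(2/7)   ← matches the target
Pairs with CG² = 2/7: (-3/2,0): +√(2/7)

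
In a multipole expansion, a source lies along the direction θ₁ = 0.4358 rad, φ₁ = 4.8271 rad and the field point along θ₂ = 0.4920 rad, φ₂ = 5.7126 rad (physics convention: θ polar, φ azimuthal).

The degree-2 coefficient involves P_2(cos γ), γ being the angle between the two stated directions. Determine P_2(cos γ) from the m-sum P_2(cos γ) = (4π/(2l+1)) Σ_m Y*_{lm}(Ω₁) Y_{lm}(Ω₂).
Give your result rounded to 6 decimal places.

Summing Y*_{l m}(θ₁,φ₁)·Y_{l m}(θ₂,φ₂) over m ∈ [−2, 2]; prefactor 4π/(2·2+1) = 2.513274:
  m=-2: Y*=(-0.067030, -0.015654)  Y=(0.035904, 0.078364)  product (-0.001180, -0.005815)
  m=-1: Y*=(0.033839, -0.293696)  Y=(0.270702, 0.173735)  product (0.060186, -0.073625)
  m=+0: Y*=(0.462176, -0.000000)  Y=(0.419642, 0.000000)  product (0.193949, 0.000000)
  m=+1: Y*=(-0.033839, -0.293696)  Y=(-0.270702, 0.173735)  product (0.060186, 0.073625)
  m=+2: Y*=(-0.067030, 0.015654)  Y=(0.035904, -0.078364)  product (-0.001180, 0.005815)
Σ over m = (0.311960, -0.000000); ×(4π/5) → (0.784041, -0.000000). Real part: 0.784041

0.784041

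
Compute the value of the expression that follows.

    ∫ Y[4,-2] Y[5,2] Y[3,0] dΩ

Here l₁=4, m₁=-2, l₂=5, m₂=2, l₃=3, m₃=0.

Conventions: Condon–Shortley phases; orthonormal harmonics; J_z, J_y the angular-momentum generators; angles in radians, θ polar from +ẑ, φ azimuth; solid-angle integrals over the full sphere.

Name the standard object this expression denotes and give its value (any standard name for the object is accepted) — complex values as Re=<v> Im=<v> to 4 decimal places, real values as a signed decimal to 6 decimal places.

Gaunt coefficient, +0.022664

This is a Gaunt coefficient — the integral of a triple product of spherical harmonics over the sphere.
Checks pass: Σm=0; 12 even; l₃=3∈[1,9].
(2·4+1)(2·5+1)(2·3+1) = 693
Δ: 6! 2! 4! / 13! → 1/180180
sum: t=2:+1/576 t=3:−1/144 t=4:+1/576 = -1/288
3j²(4 5 3; 0 0 0) = Δ·Π!·Σ² = 20/1001  (sign +1)
sum: t=4:+1/576 t=5:−1/480 t=6:+1/8640 = -1/4320
3j²(4 5 3; -2 2 0) = Δ·Π!·Σ² = 1/2145  (sign +1)
combine: 4πI² = 693·20/1001·1/2145 = 12/1859
take √, sign +1: I = 0.02266449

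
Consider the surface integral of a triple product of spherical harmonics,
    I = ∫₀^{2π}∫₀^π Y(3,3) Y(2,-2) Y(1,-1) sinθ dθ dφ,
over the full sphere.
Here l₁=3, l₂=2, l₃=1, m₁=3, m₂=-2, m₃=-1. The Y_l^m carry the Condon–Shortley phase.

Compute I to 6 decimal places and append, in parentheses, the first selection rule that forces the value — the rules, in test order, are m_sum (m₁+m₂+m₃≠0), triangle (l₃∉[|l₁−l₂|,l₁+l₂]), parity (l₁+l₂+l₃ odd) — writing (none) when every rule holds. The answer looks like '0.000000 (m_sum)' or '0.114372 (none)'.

-0.319865 (none)

Rules hold: Σm=0, L=6 even, 1≤1≤5.
N = 7·5·3 = 105
Δ = 4!·2!·0!/7! = 1/105
Racah Σ t=2..2: t=2:+1/4 = 1/4
⇒ 3j(3 2 1; 0 0 0)² = 3/35, sgn -1
Racah Σ t=0..0: t=0:+1/48 = 1/48
⇒ 3j(3 2 1; 3 -2 -1)² = 1/7, sgn +1
4πI² = N·(3j₀)²·(3jₘ)² = 9/7
I = -1·√(1.28571/4π) = -0.31986543
No selection rule forces the value: the integral is nonzero (none).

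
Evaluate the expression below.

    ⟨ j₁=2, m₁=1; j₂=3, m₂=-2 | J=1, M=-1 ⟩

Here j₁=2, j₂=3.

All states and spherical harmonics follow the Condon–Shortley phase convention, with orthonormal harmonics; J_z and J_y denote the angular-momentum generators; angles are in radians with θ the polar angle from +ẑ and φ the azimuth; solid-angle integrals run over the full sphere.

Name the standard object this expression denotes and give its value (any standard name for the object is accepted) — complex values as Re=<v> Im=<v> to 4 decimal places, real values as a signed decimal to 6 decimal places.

Clebsch–Gordan coefficient, −√(2/7) ≈ -0.534522

This is a Clebsch–Gordan (vector-coupling) coefficient.
√[3·4!0!2!/7! · 3!1!1!5!0!2!] = √(288/7)
  +(−1)^1/∏(1,3,0,0,0,2)! = -1/12  (running -1/12)
⟨..|..⟩ = √(288/7)·(-1/12) = -0.534522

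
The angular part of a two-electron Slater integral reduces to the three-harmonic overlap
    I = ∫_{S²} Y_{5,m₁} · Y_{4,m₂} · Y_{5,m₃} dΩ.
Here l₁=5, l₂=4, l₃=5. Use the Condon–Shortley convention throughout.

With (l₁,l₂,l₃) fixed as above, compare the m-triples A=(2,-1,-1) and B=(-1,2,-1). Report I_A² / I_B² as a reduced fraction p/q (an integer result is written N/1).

7/8

l's match ⇒ only the (l;m) 3-j factors differ between A and B.
A: triangle coeff Δ(5,4,5) = 1/3153150; Σ_t [0,3]: t=0:+1/5184 t=1:−1/1152 t=2:+1/2880 t=3:−1/103680 = -7/20736; (3j)²=35/2574 [(5 4 5; 2 -1 -1)], sign=-1
B: triangle coeff Δ(5,4,5) = 1/3153150; Σ_t [2,4]: t=2:+1/4608 t=3:−1/1296 t=4:+1/4608 = -7/20736; (3j)²=20/1287 [(5 4 5; -1 2 -1)], sign=-1
I_A²/I_B² = (35/2574)/(20/1287) = 7/8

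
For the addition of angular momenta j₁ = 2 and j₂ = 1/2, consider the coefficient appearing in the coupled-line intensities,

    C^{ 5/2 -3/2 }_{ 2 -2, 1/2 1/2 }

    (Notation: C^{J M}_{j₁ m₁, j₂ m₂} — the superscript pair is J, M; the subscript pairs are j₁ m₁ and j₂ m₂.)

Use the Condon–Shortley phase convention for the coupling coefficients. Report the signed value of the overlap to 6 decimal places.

+√(1/5) ≈ +0.447214

triangle: 0!×4!×1!/6! = 24/720
(j±m)!: 0!×4!×1!×0!×1!×4! = 576
prefactor² = (2J+1)×Δ×N² = 576/5
  k=0: +1/(0!×0!×4!×1!×0!×0!) = 1/24
Σ = 1/24  ⇒  CG² = 576/5×(1/24)² = 1/5
CG = +√(1/5) = +0.447214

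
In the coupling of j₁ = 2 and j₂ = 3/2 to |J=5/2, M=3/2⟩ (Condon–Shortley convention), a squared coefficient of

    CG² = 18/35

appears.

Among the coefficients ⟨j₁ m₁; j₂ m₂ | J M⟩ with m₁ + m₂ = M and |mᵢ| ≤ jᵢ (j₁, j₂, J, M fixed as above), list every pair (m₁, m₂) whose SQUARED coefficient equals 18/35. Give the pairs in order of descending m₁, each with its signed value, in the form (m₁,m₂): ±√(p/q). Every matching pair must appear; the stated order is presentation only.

(0,3/2): −√(18/35)

Admissible pairs with m₁+m₂ = M = 3/2: (0,3/2), (1,1/2), (2,-1/2)
  (m₁,m₂)=(2,-1/2): CG² = 16/35, CG = +√(16/35)
  (m₁,m₂)=(1,1/2): CG² = 1/35, CG = +√(1/35)
  (m₁,m₂)=(0,3/2): CG² = 18/35, CG = −√(18/35)   ← matches the target
Pairs with CG² = 18/35: (0,3/2): −√(18/35)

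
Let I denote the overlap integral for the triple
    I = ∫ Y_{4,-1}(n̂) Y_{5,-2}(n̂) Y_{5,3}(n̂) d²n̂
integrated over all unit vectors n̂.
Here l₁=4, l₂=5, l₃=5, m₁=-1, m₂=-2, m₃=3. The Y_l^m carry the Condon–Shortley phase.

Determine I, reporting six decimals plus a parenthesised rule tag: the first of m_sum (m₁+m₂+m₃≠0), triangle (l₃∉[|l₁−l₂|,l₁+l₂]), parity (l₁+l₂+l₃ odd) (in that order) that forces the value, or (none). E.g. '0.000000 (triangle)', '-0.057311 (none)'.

Checks pass: Σm=0; 14 even; l₃=5∈[1,9].
(2·4+1)(2·5+1)(2·5+1) = 1089
Δ: 4! 4! 6! / 15! → 1/3153150
sum: t=0:+1/69120 t=1:−1/1728 t=2:+1/576 t=3:−1/1728 t=4:+1/69120 = 7/11520
3j²(4 5 5; 0 0 0) = Δ·Π!·Σ² = 2/143  (sign -1)
sum: t=1:−1/6912 t=2:+1/2880 t=3:−1/17280 = 1/6912
3j²(4 5 5; -1 -2 3) = Δ·Π!·Σ² = 5/429  (sign +1)
combine: 4πI² = 1089·2/143·5/429 = 30/169
take √, sign -1: I = -0.11885360
No selection rule forces the value: the integral is nonzero (none).

-0.118854 (none)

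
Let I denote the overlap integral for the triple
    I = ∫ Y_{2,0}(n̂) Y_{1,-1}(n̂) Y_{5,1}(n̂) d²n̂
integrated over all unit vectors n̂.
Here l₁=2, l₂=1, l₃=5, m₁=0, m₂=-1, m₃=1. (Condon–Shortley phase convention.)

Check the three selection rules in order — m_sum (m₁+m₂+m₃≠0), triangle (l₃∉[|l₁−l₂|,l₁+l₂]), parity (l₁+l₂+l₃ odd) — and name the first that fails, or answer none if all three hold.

azimuthal sum: 0 − 1 + 1 = 0  ✓
l₃ must lie in [1,3]; have l₃=5  ✗
L = 2 + 1 + 5 = 8 (even)

triangle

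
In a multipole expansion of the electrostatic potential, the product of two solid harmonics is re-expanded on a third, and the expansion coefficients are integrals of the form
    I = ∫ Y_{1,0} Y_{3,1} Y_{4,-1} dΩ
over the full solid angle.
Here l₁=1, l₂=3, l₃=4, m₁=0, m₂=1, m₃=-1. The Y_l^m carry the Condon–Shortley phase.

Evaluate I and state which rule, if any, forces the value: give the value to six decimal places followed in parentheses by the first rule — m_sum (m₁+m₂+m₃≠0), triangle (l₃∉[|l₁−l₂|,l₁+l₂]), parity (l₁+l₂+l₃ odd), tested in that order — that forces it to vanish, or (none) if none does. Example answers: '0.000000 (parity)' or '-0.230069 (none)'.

-0.238414 (none)

m-sum 0 ✓  L=8 even ✓  2≤4≤4 ✓
Π(2lᵢ+1) = 3×7×9 = 189
triangle coeff Δ(1,3,4) = 1/252
Σ_t [0,0]: t=0:+1/36 = 1/36
(3j)²=4/63 [(1 3 4; 0 0 0)], sign=+1
Σ_t [0,0]: t=0:+1/48 = 1/48
(3j)²=5/84 [(1 3 4; 0 1 -1)], sign=-1
⇒ 4πI² = 5/7
I = (-1)√(5/7/(4π)) = -0.23841361
No selection rule forces the value: the integral is nonzero (none).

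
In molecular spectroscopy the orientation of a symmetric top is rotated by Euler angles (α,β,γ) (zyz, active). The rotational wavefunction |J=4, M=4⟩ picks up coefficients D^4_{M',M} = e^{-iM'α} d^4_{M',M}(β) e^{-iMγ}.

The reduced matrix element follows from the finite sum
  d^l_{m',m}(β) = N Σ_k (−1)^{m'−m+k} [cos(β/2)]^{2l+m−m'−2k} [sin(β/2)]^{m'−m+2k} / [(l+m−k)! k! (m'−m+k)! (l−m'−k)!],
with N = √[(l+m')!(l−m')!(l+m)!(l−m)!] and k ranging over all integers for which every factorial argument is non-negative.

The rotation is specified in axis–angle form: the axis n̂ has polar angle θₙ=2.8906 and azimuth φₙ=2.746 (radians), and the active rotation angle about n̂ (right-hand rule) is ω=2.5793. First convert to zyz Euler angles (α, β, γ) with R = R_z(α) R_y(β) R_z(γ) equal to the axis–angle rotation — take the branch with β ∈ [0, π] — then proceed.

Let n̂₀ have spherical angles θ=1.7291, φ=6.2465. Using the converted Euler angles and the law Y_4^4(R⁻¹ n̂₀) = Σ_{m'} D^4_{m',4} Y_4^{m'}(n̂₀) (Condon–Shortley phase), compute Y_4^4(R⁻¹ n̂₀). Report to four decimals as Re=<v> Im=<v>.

Axis–angle → zyz. n̂ = (sinθₙcosφₙ, sinθₙsinφₙ, cosθₙ) = (-0.229184, +0.095709, -0.968666), ω = 2.5793.
R = I cosω + sinω [n̂]ₓ + (1−cosω) n̂n̂ᵀ gives
  R = [-0.749072, +0.475930, +0.460850; -0.556915, -0.829125, -0.048962; +0.358800, -0.293330, +0.886126]
β = atan2(√(R₁₃²+R₂₃²), R₃₃) = 0.481877; α = atan2(R₂₃, R₁₃) mod 2π = 6.177340; γ = atan2(R₃₂, −R₃₁) mod 2π = 3.826933
Need the full column D^4_{m',4} for m'=−4..4 at α=6.1773, β=0.4819, γ=3.8269.
cos(β/2)=0.971114, sin(β/2)=0.238614
d^4_{-4,4}: single k=8 term ⇒ +0.000011;  D = -0.000011+0.000000i
d^4_{-3,4}: single k=7 term ⇒ +0.000121;  D = -0.000121-0.000010i
d^4_{-2,4}: single k=6 term ⇒ +0.000921;  D = -0.000905-0.000173i
d^4_{-1,4}: single k=5 term ⇒ +0.005301;  D = -0.005073-0.001538i
d^4_{0,4}: single k=4 term ⇒ +0.024122;  D = -0.022216-0.009399i
d^4_{1,4}: single k=3 term ⇒ +0.087808;  D = -0.076802-0.042565i
d^4_{2,4}: single k=2 term ⇒ +0.252694;  D = -0.206841-0.145158i
d^4_{3,4}: single k=1 term ⇒ +0.549711;  D = -0.414083-0.361548i
d^4_{4,4}: single k=0 term ⇒ +0.790976;  D = -0.537527-0.580265i
Y_4^{m'}(θ=1.7291,φ=6.2465) and Σ D·Y over m':
  (-0.0000+0.0000i)·(+0.4163+0.0615i)  (-0.0001-0.0000i)·(-0.1889-0.0209i)  (-0.0009-0.0002i)·(-0.2687-0.0198i)  (-0.0051-0.0015i)·(+0.2080+0.0076i)  (-0.0222-0.0094i)·(+0.2408+0.0000i)  (-0.0768-0.0426i)·(-0.2080+0.0076i)  (-0.2068-0.1452i)·(-0.2687+0.0198i)  (-0.4141-0.3615i)·(+0.1889-0.0209i)  (-0.5375-0.5803i)·(+0.4163-0.0615i)
Y_4^4(R⁻¹ n̂) = -0.276600-0.227487i

Re=-0.2766 Im=-0.2275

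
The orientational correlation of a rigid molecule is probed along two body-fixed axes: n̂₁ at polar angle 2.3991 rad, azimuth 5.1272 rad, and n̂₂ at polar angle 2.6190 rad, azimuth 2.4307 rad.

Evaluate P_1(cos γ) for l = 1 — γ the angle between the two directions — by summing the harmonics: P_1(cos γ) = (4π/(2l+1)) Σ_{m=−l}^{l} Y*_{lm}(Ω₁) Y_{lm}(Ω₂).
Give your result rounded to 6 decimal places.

Addition theorem: P_1(cos γ) = (4π/3) Σ_m Y*_{lm}(Ω₁) Y_{lm}(Ω₂), m = −1…1:
  m=-1: Y*=0.09414 - 0.21379j  Y=-0.13068 - 0.11252j  product -0.03636 + 0.01734j
  m=+0: Y*=-0.36000 + 0.00000j  Y=-0.42339 + 0.00000j  product 0.15242 + 0.00000j
  m=+1: Y*=-0.09414 - 0.21379j  Y=0.13068 - 0.11252j  product -0.03636 - 0.01734j
Total Σ_m = 0.07970 + 0.00000j. Multiply by 4.188790: 0.33385 + 0.00000j. P_1(cos γ) = 0.333851

0.333851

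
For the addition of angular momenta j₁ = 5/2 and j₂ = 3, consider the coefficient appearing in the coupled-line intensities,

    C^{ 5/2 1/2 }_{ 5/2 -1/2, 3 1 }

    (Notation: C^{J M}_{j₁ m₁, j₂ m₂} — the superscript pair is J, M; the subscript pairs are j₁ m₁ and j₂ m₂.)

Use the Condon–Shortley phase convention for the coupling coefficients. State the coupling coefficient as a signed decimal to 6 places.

√[6·3!2!3!/9! · 2!3!4!2!3!2!] = √(288/35)
  +(−1)^1/∏(1,2,2,3,0,0)! = -1/24  (running -1/24)
  +(−1)^2/∏(2,1,1,2,1,1)! = 1/4  (running 5/24)
  +(−1)^3/∏(3,0,0,1,2,2)! = -1/24  (running 1/6)
⟨..|..⟩ = √(288/35)·(1/6) = +0.478091

+√(8/35) = +0.478091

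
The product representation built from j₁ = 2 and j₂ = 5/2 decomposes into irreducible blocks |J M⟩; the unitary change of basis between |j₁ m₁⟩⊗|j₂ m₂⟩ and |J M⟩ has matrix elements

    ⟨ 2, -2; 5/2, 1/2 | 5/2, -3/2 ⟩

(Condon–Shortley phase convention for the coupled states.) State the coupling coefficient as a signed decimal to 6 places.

+√(27/70) ≈ +0.621059

√[6·2!2!3!/8! · 0!4!3!2!1!4!] = √(864/35)
  +(−1)^2/∏(2,0,2,1,0,2)! = 1/8  (running 1/8)
⟨..|..⟩ = √(864/35)·(1/8) = +0.621059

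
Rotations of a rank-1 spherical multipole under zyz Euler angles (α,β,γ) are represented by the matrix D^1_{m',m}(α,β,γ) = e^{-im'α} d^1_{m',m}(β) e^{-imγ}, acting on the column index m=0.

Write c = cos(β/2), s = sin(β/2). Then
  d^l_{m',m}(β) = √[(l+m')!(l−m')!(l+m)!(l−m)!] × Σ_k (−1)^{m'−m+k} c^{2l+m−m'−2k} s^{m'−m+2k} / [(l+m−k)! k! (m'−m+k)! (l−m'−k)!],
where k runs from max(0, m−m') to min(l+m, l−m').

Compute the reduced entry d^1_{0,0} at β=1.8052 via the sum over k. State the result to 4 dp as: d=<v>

d^1_{0,0}(β=1.8052) via the finite sum:
c=cos(1.805200/2)=0.619571, s=sin(1.805200/2)=0.784940; N=√[1·1·1·1]=1.000000
Admissible k: 0..1 (factorial args all ≥0)
  k=0: (−1)^0·1.0000/(1)·0.6196^2·0.7849^0 = +0.383868
  k=1: (−1)^1·1.0000/(1)·0.6196^0·0.7849^2 = -0.616132
d^1_{0,0}(1.8052) = +0.383868 -0.616132 = -0.232263

d=-0.2323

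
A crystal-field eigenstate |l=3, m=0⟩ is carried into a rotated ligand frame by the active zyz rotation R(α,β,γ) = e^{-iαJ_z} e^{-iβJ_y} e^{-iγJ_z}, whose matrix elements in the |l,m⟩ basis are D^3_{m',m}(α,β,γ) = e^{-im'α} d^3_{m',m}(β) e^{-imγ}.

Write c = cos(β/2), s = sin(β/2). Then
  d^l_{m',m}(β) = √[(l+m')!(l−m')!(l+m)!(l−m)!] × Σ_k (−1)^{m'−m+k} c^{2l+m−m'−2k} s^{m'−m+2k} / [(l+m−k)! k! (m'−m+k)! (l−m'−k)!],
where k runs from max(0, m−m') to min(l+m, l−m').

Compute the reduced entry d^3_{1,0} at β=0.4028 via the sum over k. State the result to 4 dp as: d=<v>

d^3_{1,0}(β=0.4028) via the finite sum:
Half-angle: c=0.979787, s=0.200041. N=√(24·2·6·6)=41.569219
k: max(0,(0)−(1))=0 … min(3+(0),3−(1))=2
  k=0: (−1)^1·41.5692/(12)·0.9798^5·0.2000^1 = -0.625705
  k=1: (−1)^2·41.5692/(4)·0.9798^3·0.2000^3 = +0.078247
  k=2: (−1)^3·41.5692/(12)·0.9798^1·0.2000^5 = -0.001087
d^3_{1,0}(0.4028) = -0.625705 +0.078247 -0.001087 = -0.548545

d=-0.5485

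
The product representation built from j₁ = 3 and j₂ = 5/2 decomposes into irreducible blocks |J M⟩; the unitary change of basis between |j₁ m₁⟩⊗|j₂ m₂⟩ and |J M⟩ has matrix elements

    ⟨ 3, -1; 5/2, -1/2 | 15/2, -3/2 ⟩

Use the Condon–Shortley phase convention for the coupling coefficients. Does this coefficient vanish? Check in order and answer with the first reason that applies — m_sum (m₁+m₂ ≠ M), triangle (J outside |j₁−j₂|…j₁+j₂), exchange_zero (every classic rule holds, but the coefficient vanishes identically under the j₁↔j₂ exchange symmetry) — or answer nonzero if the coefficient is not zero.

m-sum: m₁+m₂ = -1+(-1/2) = -3/2, M = -3/2  ✓
triangle: need |j₁−j₂| ≤ J ≤ j₁+j₂, i.e. J ∈ [1/2, 11/2]; J = 15/2 is outside ✗ ⇒ coefficient is 0

triangle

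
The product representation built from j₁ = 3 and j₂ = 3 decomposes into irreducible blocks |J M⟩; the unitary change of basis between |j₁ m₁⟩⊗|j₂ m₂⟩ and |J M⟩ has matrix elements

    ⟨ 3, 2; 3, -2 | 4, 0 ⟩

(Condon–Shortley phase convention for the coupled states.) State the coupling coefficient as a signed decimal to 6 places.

+√(7/22) ≈ +0.564076

triangle: 2!×4!×4!/11! = 1152/39916800
(j±m)!: 5!×1!×1!×5!×4!×4! = 8294400
prefactor² = (2J+1)×Δ×N² = 165888/77
  k=0: +1/(0!×2!×1!×1!×3!×3!) = 1/72
  k=1: −1/(1!×1!×0!×0!×4!×4!) = -1/576
Σ = 7/576  ⇒  CG² = 165888/77×(7/576)² = 7/22
CG = +√(7/22) = +0.564076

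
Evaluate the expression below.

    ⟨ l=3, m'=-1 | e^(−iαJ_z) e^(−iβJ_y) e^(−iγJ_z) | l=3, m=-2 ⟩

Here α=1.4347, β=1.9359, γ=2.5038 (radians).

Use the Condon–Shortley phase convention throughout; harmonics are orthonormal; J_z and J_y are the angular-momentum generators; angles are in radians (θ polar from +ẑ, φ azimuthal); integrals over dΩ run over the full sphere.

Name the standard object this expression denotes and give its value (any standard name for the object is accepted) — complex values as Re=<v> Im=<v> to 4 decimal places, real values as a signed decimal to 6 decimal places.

This is a Wigner D-matrix element — the rotation-matrix element ⟨l m'| R(α,β,γ) |l m⟩ in the angular-momentum basis.
Split into d^3_{-1,-2}(β=1.9359) × two z-phases.
Half-angle: c=0.566989, s=0.823725. N=√(2·24·1·120)=75.894664
k∈{0,1} keeps every argument non-negative
  k=0: (−1)^1·75.8947/(24)·0.5670^5·0.8237^1 = -0.152636
  k=1: (−1)^2·75.8947/(12)·0.5670^3·0.8237^3 = +0.644320
d^3_{-1,-2}(1.9359) = -0.152636 +0.644320 = +0.491684
Phases: e^{-i·(-1)·1.4347}=+0.135677+0.990753i, e^{-i·(-2)·2.5038}=+0.290942-0.956741i ⇒ D=+0.485473+0.077904i

Wigner D-matrix element, Re=0.4855 Im=0.0779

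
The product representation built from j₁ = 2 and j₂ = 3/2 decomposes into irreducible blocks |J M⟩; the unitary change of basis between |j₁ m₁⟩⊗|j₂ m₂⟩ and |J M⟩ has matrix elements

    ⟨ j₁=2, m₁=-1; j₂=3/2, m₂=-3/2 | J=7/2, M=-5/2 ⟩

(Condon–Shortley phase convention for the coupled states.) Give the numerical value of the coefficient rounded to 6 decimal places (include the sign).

j₁+j₂−J=0  J+j₁−j₂=4  J−j₁+j₂=3  j₁+j₂+J+1=8
(j₁±m₁, j₂±m₂, J±M) = (1,3,0,3,1,6)
P² = 5184/7
sum k=0..0:
  [0] +1/36 = 1/36
S = 1/36
C² = P²·S² = 4/7 ; C = +0.755929

+0.755929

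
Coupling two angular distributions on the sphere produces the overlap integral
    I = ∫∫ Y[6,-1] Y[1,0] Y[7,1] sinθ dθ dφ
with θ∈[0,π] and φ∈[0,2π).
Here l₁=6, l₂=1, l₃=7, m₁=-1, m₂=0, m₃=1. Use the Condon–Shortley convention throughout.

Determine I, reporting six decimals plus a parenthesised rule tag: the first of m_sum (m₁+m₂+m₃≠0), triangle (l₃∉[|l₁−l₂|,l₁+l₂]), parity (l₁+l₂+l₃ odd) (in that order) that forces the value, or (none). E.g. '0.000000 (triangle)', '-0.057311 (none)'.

Checks pass: Σm=0; 14 even; l₃=7∈[5,7].
(2·6+1)(2·1+1)(2·7+1) = 585
Δ: 0! 12! 2! / 15! → 1/1365
sum: t=0:+1/518400 = 1/518400
3j²(6 1 7; 0 0 0) = Δ·Π!·Σ² = 7/195  (sign -1)
sum: t=0:+1/604800 = 1/604800
3j²(6 1 7; -1 0 1) = Δ·Π!·Σ² = 16/455  (sign +1)
combine: 4πI² = 585·7/195·16/455 = 48/65
take √, sign -1: I = -0.24241473
No selection rule forces the value: the integral is nonzero (none).

-0.242415 (none)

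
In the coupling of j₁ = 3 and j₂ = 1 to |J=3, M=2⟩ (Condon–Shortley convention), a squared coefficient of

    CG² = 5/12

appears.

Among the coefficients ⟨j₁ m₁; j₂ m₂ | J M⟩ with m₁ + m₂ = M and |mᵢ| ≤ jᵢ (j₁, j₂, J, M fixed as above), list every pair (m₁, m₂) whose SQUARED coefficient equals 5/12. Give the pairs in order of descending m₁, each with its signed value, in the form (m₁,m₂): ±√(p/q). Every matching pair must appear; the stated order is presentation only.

(1,1): −√(5/12)

Admissible pairs with m₁+m₂ = M = 2: (1,1), (2,0), (3,-1)
  (m₁,m₂)=(3,-1): CG² = 1/4, CG = +√(1/4)
  (m₁,m₂)=(2,0): CG² = 1/3, CG = +√(1/3)
  (m₁,m₂)=(1,1): CG² = 5/12, CG = −√(5/12)   ← matches the target
Pairs with CG² = 5/12: (1,1): −√(5/12)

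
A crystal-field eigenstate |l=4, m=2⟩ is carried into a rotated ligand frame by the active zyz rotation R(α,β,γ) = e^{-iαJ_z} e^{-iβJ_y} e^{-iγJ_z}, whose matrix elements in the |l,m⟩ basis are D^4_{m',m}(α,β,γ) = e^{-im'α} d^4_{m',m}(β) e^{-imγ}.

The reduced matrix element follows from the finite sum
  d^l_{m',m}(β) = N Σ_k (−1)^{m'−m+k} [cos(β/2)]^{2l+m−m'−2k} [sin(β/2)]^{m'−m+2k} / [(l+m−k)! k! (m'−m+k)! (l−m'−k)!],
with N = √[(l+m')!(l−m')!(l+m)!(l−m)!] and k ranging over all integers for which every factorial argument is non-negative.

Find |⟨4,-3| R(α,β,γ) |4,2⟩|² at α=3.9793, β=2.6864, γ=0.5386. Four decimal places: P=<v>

D^4_{-3,2}(3.9793,2.6864,0.5386) = e^{-i·-3·3.9793}·d^4_{-3,2}(2.6864)·e^{-i·2·0.5386}. Compute d first:
Half-angle: c=0.225636, s=0.974212. N=√(1·5040·720·2)=2693.993318
Admissible k: 5..6 (factorial args all ≥0)
  k=5: (−1)^0·2693.9933/(240)·0.2256^3·0.9742^5 = +0.113157
  k=6: (−1)^1·2693.9933/(720)·0.2256^1·0.9742^7 = -0.703147
d^4_{-3,2}(2.6864) = +0.113157 -0.703147 = -0.589991
|D^4_{-3,2}|² = |d^4_{-3,2}(β)|² = (-0.589991)² = 0.348089 (the z-rotation phases have unit modulus)

P=0.3481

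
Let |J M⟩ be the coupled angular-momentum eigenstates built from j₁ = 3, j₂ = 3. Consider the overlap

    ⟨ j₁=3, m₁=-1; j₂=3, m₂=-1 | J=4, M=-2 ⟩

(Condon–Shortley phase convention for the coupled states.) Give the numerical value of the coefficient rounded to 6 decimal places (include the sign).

-0.509647  (= −√(20/77))

√[9·2!4!4!/11! · 2!4!2!4!2!6!] = √(331776/385)
  +(−1)^0/∏(0,2,4,2,0,2)! = 1/192  (running 1/192)
  +(−1)^1/∏(1,1,3,1,1,3)! = -1/36  (running -13/576)
  +(−1)^2/∏(2,0,2,0,2,4)! = 1/192  (running -5/288)
⟨..|..⟩ = √(331776/385)·(-5/288) = -0.509647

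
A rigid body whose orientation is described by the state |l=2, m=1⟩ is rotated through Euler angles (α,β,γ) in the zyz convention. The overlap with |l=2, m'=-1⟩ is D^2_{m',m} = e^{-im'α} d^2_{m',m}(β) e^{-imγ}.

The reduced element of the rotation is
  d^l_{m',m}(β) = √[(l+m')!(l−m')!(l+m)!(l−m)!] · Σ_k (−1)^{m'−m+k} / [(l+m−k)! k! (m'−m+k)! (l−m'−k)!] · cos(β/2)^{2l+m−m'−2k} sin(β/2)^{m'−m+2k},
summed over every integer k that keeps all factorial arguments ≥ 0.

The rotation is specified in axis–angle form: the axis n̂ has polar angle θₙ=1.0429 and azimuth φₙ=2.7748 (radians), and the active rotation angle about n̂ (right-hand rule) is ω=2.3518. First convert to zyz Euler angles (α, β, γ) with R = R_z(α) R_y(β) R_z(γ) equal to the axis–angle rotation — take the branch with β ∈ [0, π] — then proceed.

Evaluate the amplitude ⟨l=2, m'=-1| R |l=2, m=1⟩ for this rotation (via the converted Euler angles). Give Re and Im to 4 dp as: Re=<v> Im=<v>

Re=-0.2157 Im=0.1944

Axis–angle → zyz. n̂ = (sinθₙcosφₙ, sinθₙsinφₙ, cosθₙ) = (-0.806406, +0.309803, +0.503717), ω = 2.3518.
R = I cosω + sinω [n̂]ₓ + (1−cosω) n̂n̂ᵀ gives
  R = [+0.404098, -0.783448, -0.472138; -0.067960, -0.540447, +0.838629; -0.912187, -0.306802, -0.271637]
β = atan2(√(R₁₃²+R₂₃²), R₃₃) = 1.845890; α = atan2(R₂₃, R₁₃) mod 2π = 2.083556; γ = atan2(R₃₂, −R₃₁) mod 2π = 5.958734
D^2_{-1,1}(2.0836,1.8459,5.9587) = e^{-i·-1·2.0836}·d^2_{-1,1}(1.8459)·e^{-i·1·5.9587}. Compute d first:
c=cos(1.845890/2)=0.603475, s=sin(1.845890/2)=0.797382; N=√[1·6·6·1]=6.000000
Admissible k: 2..3 (factorial args all ≥0)
  k=2: (−1)^0·6.0000/(2)·0.6035^2·0.7974^2 = +0.694660
  k=3: (−1)^1·6.0000/(6)·0.6035^0·0.7974^4 = -0.404265
d^2_{-1,1}(1.8459) = +0.694660 -0.404265 = +0.290395
Attach z-rotation phases: D = e^{-i(-1)(2.0836)}·(+0.290395)·e^{-i(1)(5.9587)} = -0.215699+0.194430i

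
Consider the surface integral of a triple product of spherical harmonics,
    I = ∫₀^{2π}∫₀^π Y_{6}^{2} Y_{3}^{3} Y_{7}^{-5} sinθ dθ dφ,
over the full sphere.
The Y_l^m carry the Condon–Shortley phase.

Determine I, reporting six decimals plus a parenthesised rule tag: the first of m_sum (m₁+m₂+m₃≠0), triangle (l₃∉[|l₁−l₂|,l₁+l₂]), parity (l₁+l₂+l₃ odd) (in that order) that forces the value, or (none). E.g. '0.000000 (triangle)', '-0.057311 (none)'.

0.180980 (none)

m-sum 0 ✓  L=16 even ✓  3≤7≤9 ✓
Π(2lᵢ+1) = 13×7×15 = 1365
triangle coeff Δ(6,3,7) = 1/2042040
Σ_t [0,2]: t=0:+1/207360 t=1:−1/57600 t=2:+1/207360 = -1/129600
(3j)²=168/12155 [(6 3 7; 0 0 0)], sign=+1
Σ_t [2,2]: t=2:+1/3870720 = 1/3870720
(3j)²=135/6188 [(6 3 7; 2 3 -5)], sign=+1
⇒ 4πI² = 17010/41327
I = (+1)√(17010/41327/(4π)) = 0.18097988
No selection rule forces the value: the integral is nonzero (none).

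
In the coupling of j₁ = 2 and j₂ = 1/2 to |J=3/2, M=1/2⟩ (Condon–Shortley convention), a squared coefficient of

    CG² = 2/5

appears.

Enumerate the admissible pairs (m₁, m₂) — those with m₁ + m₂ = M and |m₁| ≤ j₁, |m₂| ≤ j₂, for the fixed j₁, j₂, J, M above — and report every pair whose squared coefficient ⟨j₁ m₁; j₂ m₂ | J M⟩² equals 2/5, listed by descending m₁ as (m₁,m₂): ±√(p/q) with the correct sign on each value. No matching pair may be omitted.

Admissible pairs with m₁+m₂ = M = 1/2: (0,1/2), (1,-1/2)
  (m₁,m₂)=(1,-1/2): CG² = 3/5, CG = +√(3/5)
  (m₁,m₂)=(0,1/2): CG² = 2/5, CG = −√(2/5)   ← matches the target
Pairs with CG² = 2/5: (0,1/2): −√(2/5)

(0,1/2): −√(2/5)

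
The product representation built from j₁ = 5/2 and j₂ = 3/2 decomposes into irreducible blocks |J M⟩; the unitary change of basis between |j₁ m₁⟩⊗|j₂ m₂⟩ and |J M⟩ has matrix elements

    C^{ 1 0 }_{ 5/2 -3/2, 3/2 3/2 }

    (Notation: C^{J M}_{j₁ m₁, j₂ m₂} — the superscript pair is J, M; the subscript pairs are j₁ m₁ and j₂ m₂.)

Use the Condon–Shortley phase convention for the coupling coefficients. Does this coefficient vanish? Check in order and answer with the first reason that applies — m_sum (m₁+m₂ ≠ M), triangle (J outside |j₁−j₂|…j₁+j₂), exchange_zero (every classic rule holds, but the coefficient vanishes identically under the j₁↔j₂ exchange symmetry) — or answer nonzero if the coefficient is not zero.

nonzero

m-sum: m₁+m₂ = -3/2+3/2 = 0, M = 0  ✓
triangle: |j₁−j₂| = 1 ≤ J = 1 ≤ j₁+j₂ = 4  ✓
exchange: j₁≠j₂ or m₁≠m₂ — the exchange symmetry imposes no constraint here
value check: CG = −√(1/5) = -0.447214 ≠ 0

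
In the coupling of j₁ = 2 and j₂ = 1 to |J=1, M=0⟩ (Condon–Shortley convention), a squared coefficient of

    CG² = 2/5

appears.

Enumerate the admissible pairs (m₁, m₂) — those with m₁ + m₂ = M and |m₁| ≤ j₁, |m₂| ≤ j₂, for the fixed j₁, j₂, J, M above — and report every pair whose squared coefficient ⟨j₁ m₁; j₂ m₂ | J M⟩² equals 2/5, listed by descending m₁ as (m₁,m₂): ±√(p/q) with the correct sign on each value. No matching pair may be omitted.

(0,0): −√(2/5)

Admissible pairs with m₁+m₂ = M = 0: (-1,1), (0,0), (1,-1)
  (m₁,m₂)=(1,-1): CG² = 3/10, CG = +√(3/10)
  (m₁,m₂)=(0,0): CG² = 2/5, CG = −√(2/5)   ← matches the target
  (m₁,m₂)=(-1,1): CG² = 3/10, CG = +√(3/10)
Pairs with CG² = 2/5: (0,0): −√(2/5)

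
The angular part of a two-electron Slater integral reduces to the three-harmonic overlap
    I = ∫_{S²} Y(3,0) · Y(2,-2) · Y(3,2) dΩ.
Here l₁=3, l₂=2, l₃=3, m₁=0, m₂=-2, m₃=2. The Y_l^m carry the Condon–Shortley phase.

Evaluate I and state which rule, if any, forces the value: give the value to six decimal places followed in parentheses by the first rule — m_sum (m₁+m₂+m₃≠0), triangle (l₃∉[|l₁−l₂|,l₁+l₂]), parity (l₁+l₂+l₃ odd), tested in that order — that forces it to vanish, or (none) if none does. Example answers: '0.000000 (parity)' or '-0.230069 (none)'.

-0.188063 (none)

m-sum 0 ✓  L=8 even ✓  1≤3≤5 ✓
Π(2lᵢ+1) = 7×5×7 = 245
triangle coeff Δ(3,2,3) = 1/3780
Σ_t [0,2]: t=0:+1/24 t=1:−1/4 t=2:+1/24 = -1/6
(3j)²=4/105 [(3 2 3; 0 0 0)], sign=+1
Σ_t [0,0]: t=0:+1/24 = 1/24
(3j)²=1/21 [(3 2 3; 0 -2 2)], sign=-1
⇒ 4πI² = 4/9
I = (-1)√(4/9/(4π)) = -0.18806319
No selection rule forces the value: the integral is nonzero (none).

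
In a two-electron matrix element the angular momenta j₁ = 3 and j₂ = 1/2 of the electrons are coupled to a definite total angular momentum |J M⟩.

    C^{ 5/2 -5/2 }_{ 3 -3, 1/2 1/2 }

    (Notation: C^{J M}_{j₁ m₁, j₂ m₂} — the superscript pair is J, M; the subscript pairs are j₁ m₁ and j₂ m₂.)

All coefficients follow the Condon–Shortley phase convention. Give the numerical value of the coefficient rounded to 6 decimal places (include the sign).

-0.925820  (= −√(6/7))

√[6·1!5!0!/7! · 0!6!1!0!0!5!] = √(86400/7)
  +(−1)^1/∏(1,0,5,0,0,0)! = -1/120  (running -1/120)
⟨..|..⟩ = √(86400/7)·(-1/120) = -0.925820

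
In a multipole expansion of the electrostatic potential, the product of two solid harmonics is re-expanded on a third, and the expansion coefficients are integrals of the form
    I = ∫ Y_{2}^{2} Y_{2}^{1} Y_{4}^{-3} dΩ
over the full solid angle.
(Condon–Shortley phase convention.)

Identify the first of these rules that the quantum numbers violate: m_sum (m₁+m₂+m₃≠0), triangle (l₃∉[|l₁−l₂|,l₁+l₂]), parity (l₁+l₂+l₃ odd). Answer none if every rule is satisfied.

Σmᵢ = 0  ✓
l₃∈[|l₁−l₂|,l₁+l₂]=[0,4], have l₃=4  ✓
Σlᵢ = 8 ⇒ even  ✓

none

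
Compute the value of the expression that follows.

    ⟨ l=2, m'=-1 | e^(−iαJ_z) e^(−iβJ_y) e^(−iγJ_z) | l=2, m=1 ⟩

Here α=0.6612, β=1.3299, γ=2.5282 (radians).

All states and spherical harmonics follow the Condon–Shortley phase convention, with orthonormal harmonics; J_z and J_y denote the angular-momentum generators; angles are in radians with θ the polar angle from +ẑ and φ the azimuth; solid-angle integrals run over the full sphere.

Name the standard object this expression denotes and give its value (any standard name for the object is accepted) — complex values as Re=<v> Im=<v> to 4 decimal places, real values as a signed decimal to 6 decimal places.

Wigner D-matrix element, Re=-0.1642 Im=-0.5379

This is a Wigner D-matrix element — the rotation-matrix element ⟨l m'| R(α,β,γ) |l m⟩ in the angular-momentum basis.
First d^2_{-1,1}(β=1.3299), then the phase factors e^{-i(-1)α} and e^{-i(1)γ}:
Half-angle: c=0.786948, s=0.617020. N=√(1·6·6·1)=6.000000
k∈{2,3} keeps every argument non-negative
  k=2: (−1)^0·6.0000/(2)·0.7869^2·0.6170^2 = +0.707312
  k=3: (−1)^1·6.0000/(6)·0.7869^0·0.6170^4 = -0.144943
d^2_{-1,1}(1.3299) = +0.707312 -0.144943 = +0.562369
D = (+0.789256+0.614064i)·(+0.562369)·(-0.817700-0.575645i) = -0.164151-0.537879i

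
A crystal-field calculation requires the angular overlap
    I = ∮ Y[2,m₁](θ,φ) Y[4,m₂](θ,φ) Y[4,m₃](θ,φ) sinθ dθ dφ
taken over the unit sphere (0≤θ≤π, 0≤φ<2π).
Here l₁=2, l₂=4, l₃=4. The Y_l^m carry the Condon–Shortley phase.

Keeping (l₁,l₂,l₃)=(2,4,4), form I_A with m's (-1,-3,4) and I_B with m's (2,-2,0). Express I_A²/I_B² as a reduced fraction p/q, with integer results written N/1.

Shared (l₁,l₂,l₃)=(2,4,4): N and (l;000)² cancel in I_A²/I_B².
A: Δ = 2!·2!·6!/11! = 1/13860; Racah Σ t=1..1: t=1:−1/1440 = -1/1440; ⇒ 3j(2 4 4; -1 -3 4)² = 7/165, sgn -1
B: Δ = 2!·2!·6!/11! = 1/13860; Racah Σ t=0..0: t=0:+1/192 = 1/192; ⇒ 3j(2 4 4; 2 -2 0)² = 3/77, sgn +1
I_A²/I_B² = (7/165)/(3/77) = 49/45

49/45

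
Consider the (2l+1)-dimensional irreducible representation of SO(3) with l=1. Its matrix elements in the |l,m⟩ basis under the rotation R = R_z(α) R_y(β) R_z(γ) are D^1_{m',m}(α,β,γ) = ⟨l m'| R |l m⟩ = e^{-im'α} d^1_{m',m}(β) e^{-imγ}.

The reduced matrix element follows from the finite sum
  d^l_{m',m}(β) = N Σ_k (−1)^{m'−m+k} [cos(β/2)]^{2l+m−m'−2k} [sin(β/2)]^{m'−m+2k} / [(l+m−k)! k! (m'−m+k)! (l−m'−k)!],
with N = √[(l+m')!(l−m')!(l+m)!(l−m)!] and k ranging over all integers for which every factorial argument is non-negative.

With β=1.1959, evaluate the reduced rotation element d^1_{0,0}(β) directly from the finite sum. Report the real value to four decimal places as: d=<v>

d=0.3662

d^1_{0,0}(β=1.1959) via the finite sum:
Half-angle: c=0.826491, s=0.562949. N=√(1·1·1·1)=1.000000
The bounds max(0,m−m')=0 and min(l+m,l−m')=1 give 2 terms
  k=0: (−1)^0·1.0000/(1)·0.8265^2·0.5629^0 = +0.683088
  k=1: (−1)^1·1.0000/(1)·0.8265^0·0.5629^2 = -0.316912
d^1_{0,0}(1.1959) = +0.683088 -0.316912 = +0.366176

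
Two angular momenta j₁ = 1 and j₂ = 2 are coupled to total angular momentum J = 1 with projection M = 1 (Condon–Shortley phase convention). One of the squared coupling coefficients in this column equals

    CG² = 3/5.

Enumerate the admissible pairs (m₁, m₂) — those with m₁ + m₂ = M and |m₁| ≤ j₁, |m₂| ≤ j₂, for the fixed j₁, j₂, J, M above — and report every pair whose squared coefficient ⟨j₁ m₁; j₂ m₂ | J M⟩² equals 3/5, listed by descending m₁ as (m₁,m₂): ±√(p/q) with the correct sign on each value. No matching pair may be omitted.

(-1,2): +√(3/5)

Admissible pairs with m₁+m₂ = M = 1: (-1,2), (0,1), (1,0)
  (m₁,m₂)=(1,0): CG² = 1/10, CG = +√(1/10)
  (m₁,m₂)=(0,1): CG² = 3/10, CG = −√(3/10)
  (m₁,m₂)=(-1,2): CG² = 3/5, CG = +√(3/5)   ← matches the target
Pairs with CG² = 3/5: (-1,2): +√(3/5)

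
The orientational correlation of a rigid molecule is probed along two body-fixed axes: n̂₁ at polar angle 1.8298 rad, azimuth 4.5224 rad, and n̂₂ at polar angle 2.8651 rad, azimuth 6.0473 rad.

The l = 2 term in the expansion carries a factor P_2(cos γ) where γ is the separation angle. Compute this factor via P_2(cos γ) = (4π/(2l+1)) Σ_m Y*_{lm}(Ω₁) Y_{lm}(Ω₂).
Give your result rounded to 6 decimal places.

Expand P_2 via completeness: Σ_{m} conj(Y_{2,m}) at Ω₁ times Y_{2,m} at Ω₂ —
  m=-2: (-0.335192, 0.133871) × (0.025641, 0.013082) = (-0.010346, -0.000952)  (running Σ = (-0.010346, -0.000952))
  m=-1: (0.036120, 0.187822) × (-0.197265, -0.047414) = (0.001780, -0.038763)  (running Σ = (-0.008565, -0.039716))
  m=0: (-0.253326, -0.000000) × (0.560274, 0.000000) = (-0.141932, -0.000000)  (running Σ = (-0.150498, -0.039716))
  m=1: (-0.036120, 0.187822) × (0.197265, -0.047414) = (0.001780, 0.038763)  (running Σ = (-0.148717, -0.000952))
  m=2: (-0.335192, -0.133871) × (0.025641, -0.013082) = (-0.010346, 0.000952)  (running Σ = (-0.159063, -0.000000))
Σ over m = (-0.159063, -0.000000); ×(4π/5) → (-0.399769, -0.000000). Real part: -0.399769

-0.399769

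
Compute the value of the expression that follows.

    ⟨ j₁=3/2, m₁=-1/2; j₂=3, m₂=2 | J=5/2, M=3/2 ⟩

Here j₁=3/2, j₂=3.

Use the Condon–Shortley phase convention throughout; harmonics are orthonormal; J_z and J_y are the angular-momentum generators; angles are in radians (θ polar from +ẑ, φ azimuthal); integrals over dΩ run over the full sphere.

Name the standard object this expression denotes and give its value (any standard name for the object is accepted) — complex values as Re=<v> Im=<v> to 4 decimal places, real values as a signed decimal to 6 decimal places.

Clebsch–Gordan coefficient, +√(1/14) ≈ +0.267261

This is a Clebsch–Gordan (vector-coupling) coefficient.
j₁+j₂−J=2  J+j₁−j₂=1  J−j₁+j₂=4  j₁+j₂+J+1=8
(j₁±m₁, j₂±m₂, J±M) = (1,2,5,1,4,1)
P² = 288/7
sum k=1..2:
  [1] −1/24 = -1/24
  [2] +1/12 = 1/12
S = 1/24
C² = P²·S² = 1/14 ; C = +0.267261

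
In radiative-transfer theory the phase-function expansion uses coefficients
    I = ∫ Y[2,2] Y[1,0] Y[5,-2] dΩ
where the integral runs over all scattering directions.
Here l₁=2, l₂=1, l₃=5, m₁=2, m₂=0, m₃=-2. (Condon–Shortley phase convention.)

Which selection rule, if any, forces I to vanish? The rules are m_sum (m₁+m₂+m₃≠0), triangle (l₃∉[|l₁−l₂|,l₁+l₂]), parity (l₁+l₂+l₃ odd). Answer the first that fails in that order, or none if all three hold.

azimuthal sum: 2 + 0 − 2 = 0  ✓
l₃ must lie in [1,3]; have l₃=5  ✗
L = 2 + 1 + 5 = 8 (even)

triangle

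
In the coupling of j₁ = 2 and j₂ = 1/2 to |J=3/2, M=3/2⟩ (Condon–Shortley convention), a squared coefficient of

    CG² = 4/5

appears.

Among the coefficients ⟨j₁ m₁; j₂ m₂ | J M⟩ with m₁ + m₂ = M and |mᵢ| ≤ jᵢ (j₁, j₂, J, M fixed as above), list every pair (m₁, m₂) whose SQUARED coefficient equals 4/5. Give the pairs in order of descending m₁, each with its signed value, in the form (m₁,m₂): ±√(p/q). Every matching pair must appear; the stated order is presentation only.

(2,-1/2): +√(4/5)

Admissible pairs with m₁+m₂ = M = 3/2: (1,1/2), (2,-1/2)
  (m₁,m₂)=(2,-1/2): CG² = 4/5, CG = +√(4/5)   ← matches the target
  (m₁,m₂)=(1,1/2): CG² = 1/5, CG = −√(1/5)
Pairs with CG² = 4/5: (2,-1/2): +√(4/5)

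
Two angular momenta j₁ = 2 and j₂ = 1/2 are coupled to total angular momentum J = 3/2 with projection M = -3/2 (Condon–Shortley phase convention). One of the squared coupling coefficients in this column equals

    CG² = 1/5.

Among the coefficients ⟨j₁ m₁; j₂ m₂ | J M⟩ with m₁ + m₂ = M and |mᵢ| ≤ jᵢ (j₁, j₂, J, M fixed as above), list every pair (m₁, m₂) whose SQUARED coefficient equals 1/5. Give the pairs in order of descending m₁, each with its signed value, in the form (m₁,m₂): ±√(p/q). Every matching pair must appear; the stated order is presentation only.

(-1,-1/2): +√(1/5)

Admissible pairs with m₁+m₂ = M = -3/2: (-2,1/2), (-1,-1/2)
  (m₁,m₂)=(-1,-1/2): CG² = 1/5, CG = +√(1/5)   ← matches the target
  (m₁,m₂)=(-2,1/2): CG² = 4/5, CG = −√(4/5)
Pairs with CG² = 1/5: (-1,-1/2): +√(1/5)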